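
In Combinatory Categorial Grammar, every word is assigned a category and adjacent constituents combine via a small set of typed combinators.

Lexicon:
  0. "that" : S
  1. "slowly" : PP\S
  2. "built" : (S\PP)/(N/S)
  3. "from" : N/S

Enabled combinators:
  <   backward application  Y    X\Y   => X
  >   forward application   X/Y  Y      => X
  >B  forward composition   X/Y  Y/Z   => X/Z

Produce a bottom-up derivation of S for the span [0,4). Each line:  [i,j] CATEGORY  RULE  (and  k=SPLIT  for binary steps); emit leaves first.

[0,4] S   <
  [0,2] PP   <
    [0,1] "that" : S
    [1,2] "slowly" : PP\S
  [2,4] S\PP   >
    [2,3] "built" : (S\PP)/(N/S)
    [3,4] "from" : N/S

[0,1] S  lex  "that"
[1,2] PP\S  lex  "slowly"
[0,2] PP  <  k=1
[2,3] (S\PP)/(N/S)  lex  "built"
[3,4] N/S  lex  "from"
[2,4] S\PP  >  k=3
[0,4] S  <  k=2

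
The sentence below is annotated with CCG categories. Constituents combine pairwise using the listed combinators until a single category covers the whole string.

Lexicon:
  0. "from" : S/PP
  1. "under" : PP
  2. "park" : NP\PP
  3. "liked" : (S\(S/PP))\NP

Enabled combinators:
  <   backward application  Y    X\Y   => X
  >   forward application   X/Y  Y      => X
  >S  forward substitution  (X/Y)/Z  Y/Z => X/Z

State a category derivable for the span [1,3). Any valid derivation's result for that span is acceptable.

[0,4] S   <
  [0,1] "from" : S/PP
  [1,4] S\(S/PP)   <
    [1,3] NP   <
      [1,2] "under" : PP
      [2,3] "park" : NP\PP
    [3,4] "liked" : (S\(S/PP))\NP

NP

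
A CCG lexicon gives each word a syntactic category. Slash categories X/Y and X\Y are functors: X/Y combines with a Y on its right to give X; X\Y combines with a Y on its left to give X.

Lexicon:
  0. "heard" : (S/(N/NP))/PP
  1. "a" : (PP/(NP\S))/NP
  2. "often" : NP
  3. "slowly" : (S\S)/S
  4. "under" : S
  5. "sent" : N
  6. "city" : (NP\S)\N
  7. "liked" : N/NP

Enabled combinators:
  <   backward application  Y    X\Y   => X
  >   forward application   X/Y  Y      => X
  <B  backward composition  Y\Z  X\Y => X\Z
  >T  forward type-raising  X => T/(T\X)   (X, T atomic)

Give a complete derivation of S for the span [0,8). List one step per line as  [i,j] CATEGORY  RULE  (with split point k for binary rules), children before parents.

[0,8] S   >
  [0,7] S/(N/NP)   >
    [0,1] "heard" : (S/(N/NP))/PP
    [1,7] PP   >
      [1,3] PP/(NP\S)   >
        [1,2] "a" : (PP/(NP\S))/NP
        [2,3] "often" : NP
      [3,7] NP\S   <B
        [3,5] S\S   >
          [3,4] "slowly" : (S\S)/S
          [4,5] "under" : S
        [5,7] NP\S   <
          [5,6] "sent" : N
          [6,7] "city" : (NP\S)\N
  [7,8] "liked" : N/NP

[0,1] (S/(N/NP))/PP  lex  "heard"
[1,2] (PP/(NP\S))/NP  lex  "a"
[2,3] NP  lex  "often"
[1,3] PP/(NP\S)  >  k=2
[3,4] (S\S)/S  lex  "slowly"
[4,5] S  lex  "under"
[3,5] S\S  >  k=4
[5,6] N  lex  "sent"
[6,7] (NP\S)\N  lex  "city"
[5,7] NP\S  <  k=6
[3,7] NP\S  <B  k=5
[1,7] PP  >  k=3
[0,7] S/(N/NP)  >  k=1
[7,8] N/NP  lex  "liked"
[0,8] S  >  k=7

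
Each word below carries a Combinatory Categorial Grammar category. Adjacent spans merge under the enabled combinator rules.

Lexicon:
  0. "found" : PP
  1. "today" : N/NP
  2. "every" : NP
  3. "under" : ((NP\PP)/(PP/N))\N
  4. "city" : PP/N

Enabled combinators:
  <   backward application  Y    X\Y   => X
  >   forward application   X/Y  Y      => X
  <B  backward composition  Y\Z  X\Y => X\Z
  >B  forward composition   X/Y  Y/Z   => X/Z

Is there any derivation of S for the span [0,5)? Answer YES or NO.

PP N/NP NP ((NP\PP)/(PP/N))\N PP/N
CKY chart[0,5] = {NP}; S ∉ chart

NO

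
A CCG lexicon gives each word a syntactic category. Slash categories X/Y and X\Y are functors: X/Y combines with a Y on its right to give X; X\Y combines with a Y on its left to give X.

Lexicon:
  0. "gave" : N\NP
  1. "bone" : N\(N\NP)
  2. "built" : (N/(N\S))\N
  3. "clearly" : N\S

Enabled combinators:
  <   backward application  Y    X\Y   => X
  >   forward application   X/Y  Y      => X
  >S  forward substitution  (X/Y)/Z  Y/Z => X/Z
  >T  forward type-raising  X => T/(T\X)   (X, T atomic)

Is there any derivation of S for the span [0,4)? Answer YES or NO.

NO

N\NP N\(N\NP) (N/(N\S))\N N\S
CKY chart[0,4] = {N, N/(N\N), NP/(NP\N), PP/(PP\N), S/(S\N)}; S ∉ chart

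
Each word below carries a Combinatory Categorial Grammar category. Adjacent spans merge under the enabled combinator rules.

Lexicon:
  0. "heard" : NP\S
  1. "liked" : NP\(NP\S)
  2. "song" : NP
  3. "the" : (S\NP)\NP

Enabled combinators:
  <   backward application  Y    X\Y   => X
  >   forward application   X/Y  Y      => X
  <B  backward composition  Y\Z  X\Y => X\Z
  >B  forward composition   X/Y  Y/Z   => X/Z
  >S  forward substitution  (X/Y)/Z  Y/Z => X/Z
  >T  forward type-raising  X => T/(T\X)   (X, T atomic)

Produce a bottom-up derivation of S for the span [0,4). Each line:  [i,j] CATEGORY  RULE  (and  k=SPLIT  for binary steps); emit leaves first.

[0,1] NP\S  lex  "heard"
[1,2] NP\(NP\S)  lex  "liked"
[0,2] NP  <  k=1
[2,3] NP  lex  "song"
[3,4] (S\NP)\NP  lex  "the"
[2,4] S\NP  <  k=3
[0,4] S  <  k=2

[0,4] S   <
  [0,2] NP   <
    [0,1] "heard" : NP\S
    [1,2] "liked" : NP\(NP\S)
  [2,4] S\NP   <
    [2,3] "song" : NP
    [3,4] "the" : (S\NP)\NP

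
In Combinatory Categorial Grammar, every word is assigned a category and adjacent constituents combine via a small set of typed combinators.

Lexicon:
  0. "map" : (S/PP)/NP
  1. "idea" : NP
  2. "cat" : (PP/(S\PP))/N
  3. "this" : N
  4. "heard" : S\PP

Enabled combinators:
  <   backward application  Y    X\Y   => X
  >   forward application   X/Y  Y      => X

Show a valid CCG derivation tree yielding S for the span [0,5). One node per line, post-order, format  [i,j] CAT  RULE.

[0,5] S   >
  [0,2] S/PP   >
    [0,1] "map" : (S/PP)/NP
    [1,2] "idea" : NP
  [2,5] PP   >
    [2,4] PP/(S\PP)   >
      [2,3] "cat" : (PP/(S\PP))/N
      [3,4] "this" : N
    [4,5] "heard" : S\PP

[0,1] (S/PP)/NP  lex  "map"
[1,2] NP  lex  "idea"
[0,2] S/PP  >  k=1
[2,3] (PP/(S\PP))/N  lex  "cat"
[3,4] N  lex  "this"
[2,4] PP/(S\PP)  >  k=3
[4,5] S\PP  lex  "heard"
[2,5] PP  >  k=4
[0,5] S  >  k=2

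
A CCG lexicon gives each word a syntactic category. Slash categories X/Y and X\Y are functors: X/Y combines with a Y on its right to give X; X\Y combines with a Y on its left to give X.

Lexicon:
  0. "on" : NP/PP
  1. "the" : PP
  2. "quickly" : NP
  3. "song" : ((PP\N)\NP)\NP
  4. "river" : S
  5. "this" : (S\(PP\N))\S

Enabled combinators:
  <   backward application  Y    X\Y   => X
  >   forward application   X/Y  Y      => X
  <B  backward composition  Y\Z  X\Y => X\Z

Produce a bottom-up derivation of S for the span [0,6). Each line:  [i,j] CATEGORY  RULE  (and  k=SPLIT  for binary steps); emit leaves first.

[0,1] NP/PP  lex  "on"
[1,2] PP  lex  "the"
[0,2] NP  >  k=1
[2,3] NP  lex  "quickly"
[3,4] ((PP\N)\NP)\NP  lex  "song"
[2,4] (PP\N)\NP  <  k=3
[4,5] S  lex  "river"
[5,6] (S\(PP\N))\S  lex  "this"
[4,6] S\(PP\N)  <  k=5
[2,6] S\NP  <B  k=4
[0,6] S  <  k=2

[0,6] S   <
  [0,2] NP   >
    [0,1] "on" : NP/PP
    [1,2] "the" : PP
  [2,6] S\NP   <B
    [2,4] (PP\N)\NP   <
      [2,3] "quickly" : NP
      [3,4] "song" : ((PP\N)\NP)\NP
    [4,6] S\(PP\N)   <
      [4,5] "river" : S
      [5,6] "this" : (S\(PP\N))\S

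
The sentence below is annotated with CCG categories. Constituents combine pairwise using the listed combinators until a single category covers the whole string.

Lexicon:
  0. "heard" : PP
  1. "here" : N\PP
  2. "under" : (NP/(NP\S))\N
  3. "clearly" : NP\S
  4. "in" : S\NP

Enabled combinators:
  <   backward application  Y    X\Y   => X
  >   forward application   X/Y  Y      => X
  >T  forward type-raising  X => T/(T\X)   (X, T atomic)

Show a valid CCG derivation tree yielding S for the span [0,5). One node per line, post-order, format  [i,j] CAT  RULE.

[0,5] S   <
  [0,4] NP   >
    [0,3] NP/(NP\S)   <
      [0,2] N   <
        [0,1] "heard" : PP
        [1,2] "here" : N\PP
      [2,3] "under" : (NP/(NP\S))\N
    [3,4] "clearly" : NP\S
  [4,5] "in" : S\NP

[0,1] PP  lex  "heard"
[1,2] N\PP  lex  "here"
[0,2] N  <  k=1
[2,3] (NP/(NP\S))\N  lex  "under"
[0,3] NP/(NP\S)  <  k=2
[3,4] NP\S  lex  "clearly"
[0,4] NP  >  k=3
[4,5] S\NP  lex  "in"
[0,5] S  <  k=4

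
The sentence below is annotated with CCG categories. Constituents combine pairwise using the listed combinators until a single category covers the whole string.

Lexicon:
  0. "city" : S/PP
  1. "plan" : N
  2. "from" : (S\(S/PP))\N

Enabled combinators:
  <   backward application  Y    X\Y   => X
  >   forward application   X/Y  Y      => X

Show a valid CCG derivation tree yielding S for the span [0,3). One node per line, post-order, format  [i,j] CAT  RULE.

[0,3] S   <
  [0,1] "city" : S/PP
  [1,3] S\(S/PP)   <
    [1,2] "plan" : N
    [2,3] "from" : (S\(S/PP))\N

[0,1] S/PP  lex  "city"
[1,2] N  lex  "plan"
[2,3] (S\(S/PP))\N  lex  "from"
[1,3] S\(S/PP)  <  k=2
[0,3] S  <  k=1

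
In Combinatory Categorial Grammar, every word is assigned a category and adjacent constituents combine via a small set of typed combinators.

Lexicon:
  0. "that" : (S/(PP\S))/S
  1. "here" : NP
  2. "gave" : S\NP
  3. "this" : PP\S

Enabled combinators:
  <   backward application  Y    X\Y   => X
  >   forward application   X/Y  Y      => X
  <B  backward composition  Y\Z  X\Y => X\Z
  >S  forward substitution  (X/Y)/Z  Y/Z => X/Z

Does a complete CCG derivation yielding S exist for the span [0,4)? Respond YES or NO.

[0,4] S   >
  [0,3] S/(PP\S)   >
    [0,1] "that" : (S/(PP\S))/S
    [1,3] S   <
      [1,2] "here" : NP
      [2,3] "gave" : S\NP
  [3,4] "this" : PP\S

YES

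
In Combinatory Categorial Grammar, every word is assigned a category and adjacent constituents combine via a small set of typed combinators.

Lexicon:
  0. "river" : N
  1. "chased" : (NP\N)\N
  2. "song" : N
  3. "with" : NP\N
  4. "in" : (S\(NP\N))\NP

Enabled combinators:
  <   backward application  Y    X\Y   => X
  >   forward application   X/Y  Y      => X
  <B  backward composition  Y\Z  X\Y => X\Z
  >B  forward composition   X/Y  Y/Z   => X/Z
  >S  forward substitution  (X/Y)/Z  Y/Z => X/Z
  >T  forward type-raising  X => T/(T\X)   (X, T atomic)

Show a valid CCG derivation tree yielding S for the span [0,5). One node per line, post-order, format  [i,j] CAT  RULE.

[0,1] N  lex  "river"
[1,2] (NP\N)\N  lex  "chased"
[2,3] N  lex  "song"
[2,3] NP/(NP\N)  >T
[3,4] NP\N  lex  "with"
[2,4] NP  >  k=3
[4,5] (S\(NP\N))\NP  lex  "in"
[2,5] S\(NP\N)  <  k=4
[1,5] S\N  <B  k=2
[0,5] S  <  k=1

[0,5] S   <
  [0,1] "river" : N
  [1,5] S\N   <B
    [1,2] "chased" : (NP\N)\N
    [2,5] S\(NP\N)   <
      [2,4] NP   >
        [2,3] NP/(NP\N)   >T
          [2,3] "song" : N
        [3,4] "with" : NP\N
      [4,5] "in" : (S\(NP\N))\NP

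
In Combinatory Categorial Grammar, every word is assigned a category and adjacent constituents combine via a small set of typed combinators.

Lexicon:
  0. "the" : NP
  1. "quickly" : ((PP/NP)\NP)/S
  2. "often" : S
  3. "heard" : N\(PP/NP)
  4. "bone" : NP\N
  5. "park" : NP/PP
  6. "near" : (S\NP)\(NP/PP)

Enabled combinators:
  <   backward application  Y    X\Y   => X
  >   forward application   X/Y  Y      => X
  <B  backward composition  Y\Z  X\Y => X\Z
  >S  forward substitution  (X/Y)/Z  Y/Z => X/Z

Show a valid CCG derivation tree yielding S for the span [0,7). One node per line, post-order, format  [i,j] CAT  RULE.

[0,7] S   <
  [0,5] NP   <
    [0,4] N   <
      [0,3] PP/NP   <
        [0,1] "the" : NP
        [1,3] (PP/NP)\NP   >
          [1,2] "quickly" : ((PP/NP)\NP)/S
          [2,3] "often" : S
      [3,4] "heard" : N\(PP/NP)
    [4,5] "bone" : NP\N
  [5,7] S\NP   <
    [5,6] "park" : NP/PP
    [6,7] "near" : (S\NP)\(NP/PP)

[0,1] NP  lex  "the"
[1,2] ((PP/NP)\NP)/S  lex  "quickly"
[2,3] S  lex  "often"
[1,3] (PP/NP)\NP  >  k=2
[0,3] PP/NP  <  k=1
[3,4] N\(PP/NP)  lex  "heard"
[0,4] N  <  k=3
[4,5] NP\N  lex  "bone"
[0,5] NP  <  k=4
[5,6] NP/PP  lex  "park"
[6,7] (S\NP)\(NP/PP)  lex  "near"
[5,7] S\NP  <  k=6
[0,7] S  <  k=5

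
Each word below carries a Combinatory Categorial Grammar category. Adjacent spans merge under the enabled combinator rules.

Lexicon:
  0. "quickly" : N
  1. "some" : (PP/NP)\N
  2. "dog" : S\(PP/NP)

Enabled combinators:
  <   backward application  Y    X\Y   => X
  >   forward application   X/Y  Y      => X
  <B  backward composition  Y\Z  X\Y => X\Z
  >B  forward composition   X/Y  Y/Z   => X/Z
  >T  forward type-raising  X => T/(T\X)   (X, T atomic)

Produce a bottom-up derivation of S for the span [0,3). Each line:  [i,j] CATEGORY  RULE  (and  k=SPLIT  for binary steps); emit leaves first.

[0,1] N  lex  "quickly"
[1,2] (PP/NP)\N  lex  "some"
[0,2] PP/NP  <  k=1
[2,3] S\(PP/NP)  lex  "dog"
[0,3] S  <  k=2

[0,3] S   <
  [0,2] PP/NP   <
    [0,1] "quickly" : N
    [1,2] "some" : (PP/NP)\N
  [2,3] "dog" : S\(PP/NP)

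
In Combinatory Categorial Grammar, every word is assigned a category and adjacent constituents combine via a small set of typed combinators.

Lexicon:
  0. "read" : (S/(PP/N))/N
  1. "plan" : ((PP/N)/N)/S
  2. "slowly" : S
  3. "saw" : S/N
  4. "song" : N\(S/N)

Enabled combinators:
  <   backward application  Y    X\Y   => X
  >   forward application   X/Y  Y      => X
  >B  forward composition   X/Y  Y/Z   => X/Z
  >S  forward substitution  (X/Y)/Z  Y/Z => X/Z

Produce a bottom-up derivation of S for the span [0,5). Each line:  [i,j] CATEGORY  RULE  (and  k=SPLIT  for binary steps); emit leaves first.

[0,1] (S/(PP/N))/N  lex  "read"
[1,2] ((PP/N)/N)/S  lex  "plan"
[2,3] S  lex  "slowly"
[1,3] (PP/N)/N  >  k=2
[0,3] S/N  >S  k=1
[3,4] S/N  lex  "saw"
[4,5] N\(S/N)  lex  "song"
[3,5] N  <  k=4
[0,5] S  >  k=3

[0,5] S   >
  [0,3] S/N   >S
    [0,1] "read" : (S/(PP/N))/N
    [1,3] (PP/N)/N   >
      [1,2] "plan" : ((PP/N)/N)/S
      [2,3] "slowly" : S
  [3,5] N   <
    [3,4] "saw" : S/N
    [4,5] "song" : N\(S/N)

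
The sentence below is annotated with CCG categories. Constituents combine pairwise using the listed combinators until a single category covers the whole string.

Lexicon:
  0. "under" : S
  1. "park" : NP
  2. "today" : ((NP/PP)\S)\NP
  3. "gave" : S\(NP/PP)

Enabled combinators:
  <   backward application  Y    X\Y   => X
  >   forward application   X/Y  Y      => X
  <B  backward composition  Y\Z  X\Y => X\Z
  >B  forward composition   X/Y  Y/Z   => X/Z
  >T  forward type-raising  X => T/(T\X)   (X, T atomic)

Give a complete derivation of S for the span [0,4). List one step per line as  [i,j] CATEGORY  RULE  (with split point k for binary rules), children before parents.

[0,1] S  lex  "under"
[1,2] NP  lex  "park"
[2,3] ((NP/PP)\S)\NP  lex  "today"
[1,3] (NP/PP)\S  <  k=2
[0,3] NP/PP  <  k=1
[3,4] S\(NP/PP)  lex  "gave"
[0,4] S  <  k=3

[0,4] S   <
  [0,3] NP/PP   <
    [0,1] "under" : S
    [1,3] (NP/PP)\S   <
      [1,2] "park" : NP
      [2,3] "today" : ((NP/PP)\S)\NP
  [3,4] "gave" : S\(NP/PP)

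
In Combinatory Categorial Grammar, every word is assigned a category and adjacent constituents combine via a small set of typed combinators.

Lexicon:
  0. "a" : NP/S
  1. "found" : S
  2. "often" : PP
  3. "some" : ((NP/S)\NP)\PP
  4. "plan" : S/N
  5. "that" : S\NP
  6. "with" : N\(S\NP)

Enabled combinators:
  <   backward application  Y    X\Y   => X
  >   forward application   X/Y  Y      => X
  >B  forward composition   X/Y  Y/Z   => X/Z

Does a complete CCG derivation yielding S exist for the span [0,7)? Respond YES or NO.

NP/S S PP ((NP/S)\NP)\PP S/N S\NP N\(S\NP)
CKY chart[0,7] = {NP}; S ∉ chart

NO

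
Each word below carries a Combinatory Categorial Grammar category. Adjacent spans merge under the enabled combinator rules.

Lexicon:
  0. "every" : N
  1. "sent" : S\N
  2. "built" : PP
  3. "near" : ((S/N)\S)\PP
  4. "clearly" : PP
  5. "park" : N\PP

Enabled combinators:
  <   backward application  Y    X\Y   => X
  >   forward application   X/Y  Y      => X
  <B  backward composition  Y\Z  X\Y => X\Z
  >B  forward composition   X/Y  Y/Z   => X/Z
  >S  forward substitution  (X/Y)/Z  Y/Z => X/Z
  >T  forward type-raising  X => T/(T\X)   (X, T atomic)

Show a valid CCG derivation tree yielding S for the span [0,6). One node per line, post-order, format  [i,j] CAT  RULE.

[0,1] N  lex  "every"
[1,2] S\N  lex  "sent"
[0,2] S  <  k=1
[2,3] PP  lex  "built"
[3,4] ((S/N)\S)\PP  lex  "near"
[2,4] (S/N)\S  <  k=3
[0,4] S/N  <  k=2
[4,5] PP  lex  "clearly"
[5,6] N\PP  lex  "park"
[4,6] N  <  k=5
[0,6] S  >  k=4

[0,6] S   >
  [0,4] S/N   <
    [0,2] S   <
      [0,1] "every" : N
      [1,2] "sent" : S\N
    [2,4] (S/N)\S   <
      [2,3] "built" : PP
      [3,4] "near" : ((S/N)\S)\PP
  [4,6] N   <
    [4,5] "clearly" : PP
    [5,6] "park" : N\PP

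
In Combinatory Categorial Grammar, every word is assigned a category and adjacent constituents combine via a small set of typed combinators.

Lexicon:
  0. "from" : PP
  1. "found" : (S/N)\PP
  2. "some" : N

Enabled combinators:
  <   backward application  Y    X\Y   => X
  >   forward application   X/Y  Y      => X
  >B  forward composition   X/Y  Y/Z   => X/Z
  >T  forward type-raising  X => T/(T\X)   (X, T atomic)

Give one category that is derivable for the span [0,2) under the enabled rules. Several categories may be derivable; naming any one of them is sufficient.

S/N

[0,3] S   >
  [0,2] S/N   <
    [0,1] "from" : PP
    [1,2] "found" : (S/N)\PP
  [2,3] "some" : N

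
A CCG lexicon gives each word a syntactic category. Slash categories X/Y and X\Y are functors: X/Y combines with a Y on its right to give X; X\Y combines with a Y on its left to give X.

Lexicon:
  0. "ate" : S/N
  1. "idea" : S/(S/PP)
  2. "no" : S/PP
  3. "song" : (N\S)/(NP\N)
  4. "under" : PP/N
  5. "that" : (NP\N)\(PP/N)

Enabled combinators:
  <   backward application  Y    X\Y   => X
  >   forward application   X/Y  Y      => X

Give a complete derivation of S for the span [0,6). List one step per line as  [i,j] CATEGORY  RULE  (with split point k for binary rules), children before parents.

[0,1] S/N  lex  "ate"
[1,2] S/(S/PP)  lex  "idea"
[2,3] S/PP  lex  "no"
[1,3] S  >  k=2
[3,4] (N\S)/(NP\N)  lex  "song"
[4,5] PP/N  lex  "under"
[5,6] (NP\N)\(PP/N)  lex  "that"
[4,6] NP\N  <  k=5
[3,6] N\S  >  k=4
[1,6] N  <  k=3
[0,6] S  >  k=1

[0,6] S   >
  [0,1] "ate" : S/N
  [1,6] N   <
    [1,3] S   >
      [1,2] "idea" : S/(S/PP)
      [2,3] "no" : S/PP
    [3,6] N\S   >
      [3,4] "song" : (N\S)/(NP\N)
      [4,6] NP\N   <
        [4,5] "under" : PP/N
        [5,6] "that" : (NP\N)\(PP/N)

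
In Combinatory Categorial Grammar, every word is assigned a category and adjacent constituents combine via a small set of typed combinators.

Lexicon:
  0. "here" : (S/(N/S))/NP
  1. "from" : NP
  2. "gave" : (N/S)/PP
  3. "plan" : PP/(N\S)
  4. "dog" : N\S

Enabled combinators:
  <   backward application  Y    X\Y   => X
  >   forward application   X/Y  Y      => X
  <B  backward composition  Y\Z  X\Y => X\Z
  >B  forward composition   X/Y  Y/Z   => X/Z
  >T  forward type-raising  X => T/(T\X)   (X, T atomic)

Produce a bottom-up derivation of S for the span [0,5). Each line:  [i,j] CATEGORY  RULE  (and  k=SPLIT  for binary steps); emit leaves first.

[0,1] (S/(N/S))/NP  lex  "here"
[1,2] NP  lex  "from"
[0,2] S/(N/S)  >  k=1
[2,3] (N/S)/PP  lex  "gave"
[3,4] PP/(N\S)  lex  "plan"
[4,5] N\S  lex  "dog"
[3,5] PP  >  k=4
[2,5] N/S  >  k=3
[0,5] S  >  k=2

[0,5] S   >
  [0,2] S/(N/S)   >
    [0,1] "here" : (S/(N/S))/NP
    [1,2] "from" : NP
  [2,5] N/S   >
    [2,3] "gave" : (N/S)/PP
    [3,5] PP   >
      [3,4] "plan" : PP/(N\S)
      [4,5] "dog" : N\S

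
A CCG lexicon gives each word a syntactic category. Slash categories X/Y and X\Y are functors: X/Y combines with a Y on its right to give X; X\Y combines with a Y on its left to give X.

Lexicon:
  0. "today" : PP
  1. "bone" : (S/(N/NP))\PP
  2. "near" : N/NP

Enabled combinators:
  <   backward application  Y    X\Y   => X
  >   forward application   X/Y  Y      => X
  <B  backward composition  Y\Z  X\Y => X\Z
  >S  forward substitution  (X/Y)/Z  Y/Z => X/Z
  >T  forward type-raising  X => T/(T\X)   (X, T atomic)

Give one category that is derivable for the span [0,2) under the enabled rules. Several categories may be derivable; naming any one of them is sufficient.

[0,3] S   >
  [0,2] S/(N/NP)   <
    [0,1] "today" : PP
    [1,2] "bone" : (S/(N/NP))\PP
  [2,3] "near" : N/NP

S/(N/NP)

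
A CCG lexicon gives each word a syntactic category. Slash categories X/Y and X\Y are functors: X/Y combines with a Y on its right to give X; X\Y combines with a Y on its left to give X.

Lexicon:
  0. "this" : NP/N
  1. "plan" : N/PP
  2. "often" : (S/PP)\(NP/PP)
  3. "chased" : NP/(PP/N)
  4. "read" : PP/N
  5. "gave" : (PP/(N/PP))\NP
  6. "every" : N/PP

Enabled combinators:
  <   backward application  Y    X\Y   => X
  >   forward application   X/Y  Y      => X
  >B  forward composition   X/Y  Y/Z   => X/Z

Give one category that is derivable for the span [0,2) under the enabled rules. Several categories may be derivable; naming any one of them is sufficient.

[0,7] S   >
  [0,3] S/PP   <
    [0,2] NP/PP   >B
      [0,1] "this" : NP/N
      [1,2] "plan" : N/PP
    [2,3] "often" : (S/PP)\(NP/PP)
  [3,7] PP   >
    [3,6] PP/(N/PP)   <
      [3,5] NP   >
        [3,4] "chased" : NP/(PP/N)
        [4,5] "read" : PP/N
      [5,6] "gave" : (PP/(N/PP))\NP
    [6,7] "every" : N/PP

NP/PP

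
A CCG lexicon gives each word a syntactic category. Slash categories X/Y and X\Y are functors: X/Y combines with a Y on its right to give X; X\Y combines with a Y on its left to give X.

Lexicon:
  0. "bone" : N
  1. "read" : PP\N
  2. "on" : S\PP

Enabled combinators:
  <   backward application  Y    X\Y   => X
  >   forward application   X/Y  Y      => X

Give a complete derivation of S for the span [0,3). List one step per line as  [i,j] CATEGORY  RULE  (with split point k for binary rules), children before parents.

[0,1] N  lex  "bone"
[1,2] PP\N  lex  "read"
[0,2] PP  <  k=1
[2,3] S\PP  lex  "on"
[0,3] S  <  k=2

[0,3] S   <
  [0,2] PP   <
    [0,1] "bone" : N
    [1,2] "read" : PP\N
  [2,3] "on" : S\PP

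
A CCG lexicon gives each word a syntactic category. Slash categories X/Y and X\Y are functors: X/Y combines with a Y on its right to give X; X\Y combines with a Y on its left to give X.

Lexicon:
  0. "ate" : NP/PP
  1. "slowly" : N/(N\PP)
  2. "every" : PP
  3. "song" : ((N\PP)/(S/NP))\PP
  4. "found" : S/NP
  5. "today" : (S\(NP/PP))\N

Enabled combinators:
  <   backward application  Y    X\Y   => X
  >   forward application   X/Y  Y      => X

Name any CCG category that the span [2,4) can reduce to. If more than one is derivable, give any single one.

[0,6] S   <
  [0,1] "ate" : NP/PP
  [1,6] S\(NP/PP)   <
    [1,5] N   >
      [1,2] "slowly" : N/(N\PP)
      [2,5] N\PP   >
        [2,4] (N\PP)/(S/NP)   <
          [2,3] "every" : PP
          [3,4] "song" : ((N\PP)/(S/NP))\PP
        [4,5] "found" : S/NP
    [5,6] "today" : (S\(NP/PP))\N

(N\PP)/(S/NP)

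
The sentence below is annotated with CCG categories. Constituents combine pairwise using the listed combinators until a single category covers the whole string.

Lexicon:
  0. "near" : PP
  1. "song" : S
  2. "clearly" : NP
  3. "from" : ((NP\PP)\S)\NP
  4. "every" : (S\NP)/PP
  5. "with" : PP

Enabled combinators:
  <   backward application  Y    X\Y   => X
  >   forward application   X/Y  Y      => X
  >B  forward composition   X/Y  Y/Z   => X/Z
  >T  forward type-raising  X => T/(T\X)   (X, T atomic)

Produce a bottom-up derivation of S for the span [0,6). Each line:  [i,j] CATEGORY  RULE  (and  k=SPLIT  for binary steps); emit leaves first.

[0,1] PP  lex  "near"
[0,1] NP/(NP\PP)  >T
[1,2] S  lex  "song"
[2,3] NP  lex  "clearly"
[3,4] ((NP\PP)\S)\NP  lex  "from"
[2,4] (NP\PP)\S  <  k=3
[1,4] NP\PP  <  k=2
[0,4] NP  >  k=1
[4,5] (S\NP)/PP  lex  "every"
[5,6] PP  lex  "with"
[4,6] S\NP  >  k=5
[0,6] S  <  k=4

[0,6] S   <
  [0,4] NP   >
    [0,1] NP/(NP\PP)   >T
      [0,1] "near" : PP
    [1,4] NP\PP   <
      [1,2] "song" : S
      [2,4] (NP\PP)\S   <
        [2,3] "clearly" : NP
        [3,4] "from" : ((NP\PP)\S)\NP
  [4,6] S\NP   >
    [4,5] "every" : (S\NP)/PP
    [5,6] "with" : PP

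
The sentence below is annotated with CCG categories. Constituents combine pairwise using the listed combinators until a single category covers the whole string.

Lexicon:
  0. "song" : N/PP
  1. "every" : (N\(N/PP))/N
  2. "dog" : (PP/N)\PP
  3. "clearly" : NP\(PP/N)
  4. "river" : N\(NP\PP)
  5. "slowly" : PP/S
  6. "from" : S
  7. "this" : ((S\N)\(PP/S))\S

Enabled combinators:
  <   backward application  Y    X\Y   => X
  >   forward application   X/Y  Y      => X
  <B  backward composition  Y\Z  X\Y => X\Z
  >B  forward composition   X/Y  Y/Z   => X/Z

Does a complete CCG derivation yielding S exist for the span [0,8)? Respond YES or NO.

YES

[0,8] S   <
  [0,5] N   <
    [0,1] "song" : N/PP
    [1,5] N\(N/PP)   >
      [1,2] "every" : (N\(N/PP))/N
      [2,5] N   <
        [2,4] NP\PP   <B
          [2,3] "dog" : (PP/N)\PP
          [3,4] "clearly" : NP\(PP/N)
        [4,5] "river" : N\(NP\PP)
  [5,8] S\N   <
    [5,6] "slowly" : PP/S
    [6,8] (S\N)\(PP/S)   <
      [6,7] "from" : S
      [7,8] "this" : ((S\N)\(PP/S))\S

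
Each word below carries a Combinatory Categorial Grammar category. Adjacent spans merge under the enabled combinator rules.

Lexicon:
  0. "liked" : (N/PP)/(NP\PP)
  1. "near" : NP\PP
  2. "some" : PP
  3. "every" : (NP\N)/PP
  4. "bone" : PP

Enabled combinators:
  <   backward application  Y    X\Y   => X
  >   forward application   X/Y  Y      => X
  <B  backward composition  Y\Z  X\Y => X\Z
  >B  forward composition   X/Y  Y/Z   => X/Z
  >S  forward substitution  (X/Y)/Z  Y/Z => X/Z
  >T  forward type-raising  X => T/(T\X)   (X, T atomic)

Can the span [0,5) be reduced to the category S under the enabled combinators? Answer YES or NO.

NO

(N/PP)/(NP\PP) NP\PP PP (NP\N)/PP PP
CKY chart[0,5] = {N/(N\NP), NP, NP/(NP\NP), NP/(PP\PP), PP/(PP\NP), S/(S\NP)}; S ∉ chart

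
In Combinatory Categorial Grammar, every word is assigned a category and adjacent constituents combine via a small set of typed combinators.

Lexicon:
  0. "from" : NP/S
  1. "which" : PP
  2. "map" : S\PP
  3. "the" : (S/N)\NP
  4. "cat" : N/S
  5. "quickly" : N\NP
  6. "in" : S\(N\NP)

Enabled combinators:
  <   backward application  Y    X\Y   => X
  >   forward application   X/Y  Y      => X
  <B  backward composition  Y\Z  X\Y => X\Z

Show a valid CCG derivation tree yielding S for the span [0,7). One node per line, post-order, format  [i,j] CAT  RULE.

[0,1] NP/S  lex  "from"
[1,2] PP  lex  "which"
[2,3] S\PP  lex  "map"
[1,3] S  <  k=2
[0,3] NP  >  k=1
[3,4] (S/N)\NP  lex  "the"
[0,4] S/N  <  k=3
[4,5] N/S  lex  "cat"
[5,6] N\NP  lex  "quickly"
[6,7] S\(N\NP)  lex  "in"
[5,7] S  <  k=6
[4,7] N  >  k=5
[0,7] S  >  k=4

[0,7] S   >
  [0,4] S/N   <
    [0,3] NP   >
      [0,1] "from" : NP/S
      [1,3] S   <
        [1,2] "which" : PP
        [2,3] "map" : S\PP
    [3,4] "the" : (S/N)\NP
  [4,7] N   >
    [4,5] "cat" : N/S
    [5,7] S   <
      [5,6] "quickly" : N\NP
      [6,7] "in" : S\(N\NP)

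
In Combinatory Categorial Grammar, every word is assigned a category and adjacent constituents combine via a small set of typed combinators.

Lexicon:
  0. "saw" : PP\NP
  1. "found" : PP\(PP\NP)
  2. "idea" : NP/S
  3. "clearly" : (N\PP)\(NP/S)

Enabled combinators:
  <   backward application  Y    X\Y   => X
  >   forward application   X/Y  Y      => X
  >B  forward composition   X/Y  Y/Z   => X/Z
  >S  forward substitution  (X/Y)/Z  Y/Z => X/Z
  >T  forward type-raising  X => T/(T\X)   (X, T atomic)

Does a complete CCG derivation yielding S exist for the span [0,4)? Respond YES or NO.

PP\NP PP\(PP\NP) NP/S (N\PP)\(NP/S)
CKY chart[0,4] = {N, N/(N\N), NP/(NP\N), PP/(PP\N), S/(S\N)}; S ∉ chart

NO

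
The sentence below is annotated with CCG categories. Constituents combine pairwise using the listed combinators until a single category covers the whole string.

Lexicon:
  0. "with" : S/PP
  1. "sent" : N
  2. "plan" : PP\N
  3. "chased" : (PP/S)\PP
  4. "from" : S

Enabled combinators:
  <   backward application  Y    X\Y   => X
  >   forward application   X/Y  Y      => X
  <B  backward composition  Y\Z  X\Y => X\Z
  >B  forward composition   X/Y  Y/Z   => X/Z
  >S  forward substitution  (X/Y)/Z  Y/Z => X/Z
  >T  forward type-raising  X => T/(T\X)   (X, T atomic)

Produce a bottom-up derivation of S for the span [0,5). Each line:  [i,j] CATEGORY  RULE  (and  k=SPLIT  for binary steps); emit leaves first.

[0,5] S   >
  [0,1] "with" : S/PP
  [1,5] PP   >
    [1,4] PP/S   <
      [1,3] PP   <
        [1,2] "sent" : N
        [2,3] "plan" : PP\N
      [3,4] "chased" : (PP/S)\PP
    [4,5] "from" : S

[0,1] S/PP  lex  "with"
[1,2] N  lex  "sent"
[2,3] PP\N  lex  "plan"
[1,3] PP  <  k=2
[3,4] (PP/S)\PP  lex  "chased"
[1,4] PP/S  <  k=3
[4,5] S  lex  "from"
[1,5] PP  >  k=4
[0,5] S  >  k=1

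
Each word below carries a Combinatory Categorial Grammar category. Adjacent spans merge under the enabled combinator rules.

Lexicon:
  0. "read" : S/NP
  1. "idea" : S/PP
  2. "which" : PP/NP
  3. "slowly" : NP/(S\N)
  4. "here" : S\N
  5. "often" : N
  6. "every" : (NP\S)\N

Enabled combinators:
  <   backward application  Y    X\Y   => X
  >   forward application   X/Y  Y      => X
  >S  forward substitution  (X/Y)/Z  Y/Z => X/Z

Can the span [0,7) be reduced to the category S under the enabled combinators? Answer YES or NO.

[0,7] S   >
  [0,1] "read" : S/NP
  [1,7] NP   <
    [1,5] S   >
      [1,2] "idea" : S/PP
      [2,5] PP   >
        [2,3] "which" : PP/NP
        [3,5] NP   >
          [3,4] "slowly" : NP/(S\N)
          [4,5] "here" : S\N
    [5,7] NP\S   <
      [5,6] "often" : N
      [6,7] "every" : (NP\S)\N

YES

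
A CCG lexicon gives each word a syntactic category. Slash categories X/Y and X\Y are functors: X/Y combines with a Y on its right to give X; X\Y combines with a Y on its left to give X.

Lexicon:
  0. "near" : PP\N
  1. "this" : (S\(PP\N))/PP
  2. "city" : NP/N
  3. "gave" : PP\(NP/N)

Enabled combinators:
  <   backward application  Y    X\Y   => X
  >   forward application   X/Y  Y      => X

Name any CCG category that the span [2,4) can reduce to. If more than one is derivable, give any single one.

[0,4] S   <
  [0,1] "near" : PP\N
  [1,4] S\(PP\N)   >
    [1,2] "this" : (S\(PP\N))/PP
    [2,4] PP   <
      [2,3] "city" : NP/N
      [3,4] "gave" : PP\(NP/N)

PP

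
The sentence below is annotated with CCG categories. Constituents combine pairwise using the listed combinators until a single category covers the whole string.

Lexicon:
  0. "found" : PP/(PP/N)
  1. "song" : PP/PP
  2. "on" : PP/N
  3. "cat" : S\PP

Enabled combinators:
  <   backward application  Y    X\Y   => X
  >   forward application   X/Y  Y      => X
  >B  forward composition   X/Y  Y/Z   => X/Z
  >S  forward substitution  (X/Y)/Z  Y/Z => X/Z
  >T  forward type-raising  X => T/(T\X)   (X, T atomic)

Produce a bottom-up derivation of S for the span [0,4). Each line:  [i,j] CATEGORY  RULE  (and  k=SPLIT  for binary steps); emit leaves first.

[0,4] S   <
  [0,3] PP   >
    [0,1] "found" : PP/(PP/N)
    [1,3] PP/N   >B
      [1,2] "song" : PP/PP
      [2,3] "on" : PP/N
  [3,4] "cat" : S\PP

[0,1] PP/(PP/N)  lex  "found"
[1,2] PP/PP  lex  "song"
[2,3] PP/N  lex  "on"
[1,3] PP/N  >B  k=2
[0,3] PP  >  k=1
[3,4] S\PP  lex  "cat"
[0,4] S  <  k=3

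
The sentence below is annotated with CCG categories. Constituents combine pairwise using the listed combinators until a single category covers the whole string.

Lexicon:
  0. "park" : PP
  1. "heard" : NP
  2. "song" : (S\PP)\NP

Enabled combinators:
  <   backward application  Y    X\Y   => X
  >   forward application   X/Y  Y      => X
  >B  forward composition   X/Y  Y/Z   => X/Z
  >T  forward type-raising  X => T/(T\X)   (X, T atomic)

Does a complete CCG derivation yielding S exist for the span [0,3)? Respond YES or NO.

YES

[0,3] S   <
  [0,1] "park" : PP
  [1,3] S\PP   <
    [1,2] "heard" : NP
    [2,3] "song" : (S\PP)\NP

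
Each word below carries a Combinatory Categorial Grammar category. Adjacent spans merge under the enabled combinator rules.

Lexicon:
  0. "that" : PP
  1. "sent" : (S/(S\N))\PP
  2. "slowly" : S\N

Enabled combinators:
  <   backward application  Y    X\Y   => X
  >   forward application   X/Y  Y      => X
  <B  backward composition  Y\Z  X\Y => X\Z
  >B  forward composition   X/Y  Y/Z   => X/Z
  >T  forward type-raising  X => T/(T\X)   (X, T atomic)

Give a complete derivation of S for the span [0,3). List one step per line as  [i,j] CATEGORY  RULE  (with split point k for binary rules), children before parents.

[0,1] PP  lex  "that"
[1,2] (S/(S\N))\PP  lex  "sent"
[0,2] S/(S\N)  <  k=1
[2,3] S\N  lex  "slowly"
[0,3] S  >  k=2

[0,3] S   >
  [0,2] S/(S\N)   <
    [0,1] "that" : PP
    [1,2] "sent" : (S/(S\N))\PP
  [2,3] "slowly" : S\N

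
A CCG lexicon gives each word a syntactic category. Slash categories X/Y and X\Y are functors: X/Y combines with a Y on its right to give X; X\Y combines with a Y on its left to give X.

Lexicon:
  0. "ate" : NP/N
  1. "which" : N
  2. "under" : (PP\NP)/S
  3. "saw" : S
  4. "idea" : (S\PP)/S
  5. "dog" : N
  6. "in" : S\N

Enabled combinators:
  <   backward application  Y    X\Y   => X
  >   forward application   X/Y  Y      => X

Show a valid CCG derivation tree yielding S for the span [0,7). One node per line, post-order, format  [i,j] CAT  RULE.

[0,7] S   <
  [0,4] PP   <
    [0,2] NP   >
      [0,1] "ate" : NP/N
      [1,2] "which" : N
    [2,4] PP\NP   >
      [2,3] "under" : (PP\NP)/S
      [3,4] "saw" : S
  [4,7] S\PP   >
    [4,5] "idea" : (S\PP)/S
    [5,7] S   <
      [5,6] "dog" : N
      [6,7] "in" : S\N

[0,1] NP/N  lex  "ate"
[1,2] N  lex  "which"
[0,2] NP  >  k=1
[2,3] (PP\NP)/S  lex  "under"
[3,4] S  lex  "saw"
[2,4] PP\NP  >  k=3
[0,4] PP  <  k=2
[4,5] (S\PP)/S  lex  "idea"
[5,6] N  lex  "dog"
[6,7] S\N  lex  "in"
[5,7] S  <  k=6
[4,7] S\PP  >  k=5
[0,7] S  <  k=4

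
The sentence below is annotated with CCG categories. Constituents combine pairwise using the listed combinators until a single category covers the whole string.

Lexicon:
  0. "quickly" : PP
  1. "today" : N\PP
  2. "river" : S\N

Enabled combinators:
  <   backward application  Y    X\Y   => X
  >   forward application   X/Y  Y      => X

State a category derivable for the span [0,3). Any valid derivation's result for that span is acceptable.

[0,3] S   <
  [0,2] N   <
    [0,1] "quickly" : PP
    [1,2] "today" : N\PP
  [2,3] "river" : S\N

S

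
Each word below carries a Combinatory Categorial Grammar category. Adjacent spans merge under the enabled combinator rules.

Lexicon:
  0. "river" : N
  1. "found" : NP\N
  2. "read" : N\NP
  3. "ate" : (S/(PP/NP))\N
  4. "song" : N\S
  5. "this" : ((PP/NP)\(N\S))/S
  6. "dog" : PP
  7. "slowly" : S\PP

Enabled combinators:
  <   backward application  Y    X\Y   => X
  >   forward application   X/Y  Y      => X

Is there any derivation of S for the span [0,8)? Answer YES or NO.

[0,8] S   >
  [0,4] S/(PP/NP)   <
    [0,3] N   <
      [0,2] NP   <
        [0,1] "river" : N
        [1,2] "found" : NP\N
      [2,3] "read" : N\NP
    [3,4] "ate" : (S/(PP/NP))\N
  [4,8] PP/NP   <
    [4,5] "song" : N\S
    [5,8] (PP/NP)\(N\S)   >
      [5,6] "this" : ((PP/NP)\(N\S))/S
      [6,8] S   <
        [6,7] "dog" : PP
        [7,8] "slowly" : S\PP

YES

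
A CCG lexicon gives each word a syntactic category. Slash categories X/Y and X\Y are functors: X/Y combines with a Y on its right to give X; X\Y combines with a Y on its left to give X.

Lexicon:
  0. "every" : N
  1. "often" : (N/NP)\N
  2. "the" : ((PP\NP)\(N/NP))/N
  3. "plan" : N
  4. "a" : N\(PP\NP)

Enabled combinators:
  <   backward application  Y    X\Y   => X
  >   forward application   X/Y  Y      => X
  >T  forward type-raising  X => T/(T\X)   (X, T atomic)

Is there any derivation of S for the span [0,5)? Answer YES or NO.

N (N/NP)\N ((PP\NP)\(N/NP))/N N N\(PP\NP)
CKY chart[0,5] = {N, N/(N\N), NP/(NP\N), PP/(PP\N), S/(S\N)}; S ∉ chart

NO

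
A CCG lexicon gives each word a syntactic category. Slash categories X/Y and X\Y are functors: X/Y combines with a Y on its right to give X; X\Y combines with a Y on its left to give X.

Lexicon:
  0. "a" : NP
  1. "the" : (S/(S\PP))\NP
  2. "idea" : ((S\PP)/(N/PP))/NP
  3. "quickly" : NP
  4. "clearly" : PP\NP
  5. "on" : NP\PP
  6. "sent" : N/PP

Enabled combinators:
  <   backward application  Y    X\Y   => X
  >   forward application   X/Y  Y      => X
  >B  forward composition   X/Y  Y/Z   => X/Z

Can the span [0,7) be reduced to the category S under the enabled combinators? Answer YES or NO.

[0,7] S   >
  [0,2] S/(S\PP)   <
    [0,1] "a" : NP
    [1,2] "the" : (S/(S\PP))\NP
  [2,7] S\PP   >
    [2,6] (S\PP)/(N/PP)   >
      [2,3] "idea" : ((S\PP)/(N/PP))/NP
      [3,6] NP   <
        [3,5] PP   <
          [3,4] "quickly" : NP
          [4,5] "clearly" : PP\NP
        [5,6] "on" : NP\PP
    [6,7] "sent" : N/PP

YES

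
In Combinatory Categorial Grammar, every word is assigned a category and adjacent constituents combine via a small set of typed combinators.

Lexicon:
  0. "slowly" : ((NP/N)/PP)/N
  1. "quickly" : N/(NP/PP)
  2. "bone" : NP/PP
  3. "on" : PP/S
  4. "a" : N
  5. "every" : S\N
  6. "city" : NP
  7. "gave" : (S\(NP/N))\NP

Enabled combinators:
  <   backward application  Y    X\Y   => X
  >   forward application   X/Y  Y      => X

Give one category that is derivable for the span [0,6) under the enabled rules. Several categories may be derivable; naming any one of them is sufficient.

[0,8] S   <
  [0,6] NP/N   >
    [0,3] (NP/N)/PP   >
      [0,1] "slowly" : ((NP/N)/PP)/N
      [1,3] N   >
        [1,2] "quickly" : N/(NP/PP)
        [2,3] "bone" : NP/PP
    [3,6] PP   >
      [3,4] "on" : PP/S
      [4,6] S   <
        [4,5] "a" : N
        [5,6] "every" : S\N
  [6,8] S\(NP/N)   <
    [6,7] "city" : NP
    [7,8] "gave" : (S\(NP/N))\NP

NP/N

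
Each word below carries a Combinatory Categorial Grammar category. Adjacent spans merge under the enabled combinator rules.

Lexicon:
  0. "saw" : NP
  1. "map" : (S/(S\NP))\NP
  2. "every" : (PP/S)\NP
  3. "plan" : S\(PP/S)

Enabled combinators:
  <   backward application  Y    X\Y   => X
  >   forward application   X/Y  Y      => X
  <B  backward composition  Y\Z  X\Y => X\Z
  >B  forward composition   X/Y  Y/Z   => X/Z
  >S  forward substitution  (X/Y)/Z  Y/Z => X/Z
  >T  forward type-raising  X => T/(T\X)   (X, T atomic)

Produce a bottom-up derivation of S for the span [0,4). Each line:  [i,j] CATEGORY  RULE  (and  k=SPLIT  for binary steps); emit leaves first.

[0,1] NP  lex  "saw"
[1,2] (S/(S\NP))\NP  lex  "map"
[0,2] S/(S\NP)  <  k=1
[2,3] (PP/S)\NP  lex  "every"
[3,4] S\(PP/S)  lex  "plan"
[2,4] S\NP  <B  k=3
[0,4] S  >  k=2

[0,4] S   >
  [0,2] S/(S\NP)   <
    [0,1] "saw" : NP
    [1,2] "map" : (S/(S\NP))\NP
  [2,4] S\NP   <B
    [2,3] "every" : (PP/S)\NP
    [3,4] "plan" : S\(PP/S)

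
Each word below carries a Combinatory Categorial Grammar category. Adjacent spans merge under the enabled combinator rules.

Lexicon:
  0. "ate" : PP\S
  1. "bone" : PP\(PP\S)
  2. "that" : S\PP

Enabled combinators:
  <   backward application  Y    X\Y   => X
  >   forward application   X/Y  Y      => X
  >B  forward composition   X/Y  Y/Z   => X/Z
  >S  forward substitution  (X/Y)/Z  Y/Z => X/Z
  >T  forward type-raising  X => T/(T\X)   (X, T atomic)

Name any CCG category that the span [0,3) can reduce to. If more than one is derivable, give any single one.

S

[0,3] S   <
  [0,2] PP   <
    [0,1] "ate" : PP\S
    [1,2] "bone" : PP\(PP\S)
  [2,3] "that" : S\PP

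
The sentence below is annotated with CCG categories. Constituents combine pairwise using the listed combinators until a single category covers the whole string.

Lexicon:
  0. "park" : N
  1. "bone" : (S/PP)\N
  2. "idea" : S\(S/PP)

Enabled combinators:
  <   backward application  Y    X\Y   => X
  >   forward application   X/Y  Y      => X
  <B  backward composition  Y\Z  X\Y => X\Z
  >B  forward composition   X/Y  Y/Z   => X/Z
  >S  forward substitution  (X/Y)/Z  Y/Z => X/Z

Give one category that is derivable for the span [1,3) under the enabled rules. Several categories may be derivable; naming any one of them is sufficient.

S\N

[0,3] S   <
  [0,1] "park" : N
  [1,3] S\N   <B
    [1,2] "bone" : (S/PP)\N
    [2,3] "idea" : S\(S/PP)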